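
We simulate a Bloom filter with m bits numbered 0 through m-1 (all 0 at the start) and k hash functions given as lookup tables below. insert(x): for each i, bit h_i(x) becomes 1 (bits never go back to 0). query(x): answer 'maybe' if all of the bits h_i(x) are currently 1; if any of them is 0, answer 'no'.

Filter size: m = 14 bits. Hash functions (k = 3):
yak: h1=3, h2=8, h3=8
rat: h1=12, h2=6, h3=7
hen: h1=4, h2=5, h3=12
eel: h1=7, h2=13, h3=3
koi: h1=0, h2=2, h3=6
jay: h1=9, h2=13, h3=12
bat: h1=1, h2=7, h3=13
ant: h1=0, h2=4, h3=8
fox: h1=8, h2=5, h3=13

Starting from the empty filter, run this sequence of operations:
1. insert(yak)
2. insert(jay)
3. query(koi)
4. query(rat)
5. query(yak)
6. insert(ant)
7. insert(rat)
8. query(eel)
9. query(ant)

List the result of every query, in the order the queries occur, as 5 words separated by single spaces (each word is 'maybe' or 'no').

Start: bits=00000000000000
Op 1: insert yak -> sets bits 3 8 -> bits=00010000100000
Op 2: insert jay -> sets bits 9 12 13 -> bits=00010000110011
Op 3: query koi -> checks bit0=0, bit2=0, bit6=0 (has a 0) -> no
Op 4: query rat -> checks bit6=0, bit7=0, bit12=1 (has a 0) -> no
Op 5: query yak -> checks bit3=1, bit8=1 (all 1) -> maybe
Op 6: insert ant -> sets bits 0 4 8 -> bits=10011000110011
Op 7: insert rat -> sets bits 6 7 12 -> bits=10011011110011
Op 8: query eel -> checks bit3=1, bit7=1, bit13=1 (all 1) -> maybe
Op 9: query ant -> checks bit0=1, bit4=1, bit8=1 (all 1) -> maybe
Query results in order: no no maybe maybe maybe

Answer: no no maybe maybe maybe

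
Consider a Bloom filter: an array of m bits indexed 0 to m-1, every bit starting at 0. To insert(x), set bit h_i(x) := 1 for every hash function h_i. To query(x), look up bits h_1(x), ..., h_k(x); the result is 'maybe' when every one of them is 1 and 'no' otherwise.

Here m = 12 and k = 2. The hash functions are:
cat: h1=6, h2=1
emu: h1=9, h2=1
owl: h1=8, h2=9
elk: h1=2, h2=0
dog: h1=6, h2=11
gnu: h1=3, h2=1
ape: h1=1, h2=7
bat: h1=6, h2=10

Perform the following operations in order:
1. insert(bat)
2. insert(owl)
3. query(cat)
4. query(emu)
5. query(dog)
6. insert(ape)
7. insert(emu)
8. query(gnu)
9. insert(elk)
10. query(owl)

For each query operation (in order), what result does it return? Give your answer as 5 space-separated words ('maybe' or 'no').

Start: bits=000000000000
Op 1: insert bat -> sets bits 6 10 -> bits=000000100010
Op 2: insert owl -> sets bits 8 9 -> bits=000000101110
Op 3: query cat -> checks bit1=0, bit6=1 (has a 0) -> no
Op 4: query emu -> checks bit1=0, bit9=1 (has a 0) -> no
Op 5: query dog -> checks bit6=1, bit11=0 (has a 0) -> no
Op 6: insert ape -> sets bits 1 7 -> bits=010000111110
Op 7: insert emu -> sets bits 1 9 -> bits=010000111110
Op 8: query gnu -> checks bit1=1, bit3=0 (has a 0) -> no
Op 9: insert elk -> sets bits 0 2 -> bits=111000111110
Op 10: query owl -> checks bit8=1, bit9=1 (all 1) -> maybe
Query results in order: no no no no maybe

Answer: no no no no maybe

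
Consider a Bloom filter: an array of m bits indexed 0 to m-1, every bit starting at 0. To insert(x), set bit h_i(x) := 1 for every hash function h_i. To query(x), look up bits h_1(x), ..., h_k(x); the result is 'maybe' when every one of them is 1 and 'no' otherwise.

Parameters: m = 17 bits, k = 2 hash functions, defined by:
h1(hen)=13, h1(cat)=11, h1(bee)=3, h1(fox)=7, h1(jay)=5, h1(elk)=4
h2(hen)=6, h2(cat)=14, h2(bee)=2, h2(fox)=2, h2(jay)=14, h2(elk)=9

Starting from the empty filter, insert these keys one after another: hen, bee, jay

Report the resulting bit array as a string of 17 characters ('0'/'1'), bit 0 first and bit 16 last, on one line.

Answer: 00110110000001100

Derivation:
Start: bits=00000000000000000
After insert 'hen': sets bits 6 13 -> bits=00000010000001000
After insert 'bee': sets bits 2 3 -> bits=00110010000001000
After insert 'jay': sets bits 5 14 -> bits=00110110000001100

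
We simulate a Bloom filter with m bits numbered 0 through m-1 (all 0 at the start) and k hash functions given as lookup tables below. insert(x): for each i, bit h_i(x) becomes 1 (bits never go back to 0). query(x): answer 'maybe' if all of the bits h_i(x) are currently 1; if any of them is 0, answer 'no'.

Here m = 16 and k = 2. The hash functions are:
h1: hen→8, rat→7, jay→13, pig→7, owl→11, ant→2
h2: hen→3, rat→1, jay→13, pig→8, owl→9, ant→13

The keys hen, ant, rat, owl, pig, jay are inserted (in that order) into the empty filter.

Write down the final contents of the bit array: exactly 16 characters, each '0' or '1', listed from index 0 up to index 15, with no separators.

Answer: 0111000111010100

Derivation:
Start: bits=0000000000000000
After insert 'hen': sets bits 3 8 -> bits=0001000010000000
After insert 'ant': sets bits 2 13 -> bits=0011000010000100
After insert 'rat': sets bits 1 7 -> bits=0111000110000100
After insert 'owl': sets bits 9 11 -> bits=0111000111010100
After insert 'pig': sets bits 7 8 -> bits=0111000111010100
After insert 'jay': sets bits 13 -> bits=0111000111010100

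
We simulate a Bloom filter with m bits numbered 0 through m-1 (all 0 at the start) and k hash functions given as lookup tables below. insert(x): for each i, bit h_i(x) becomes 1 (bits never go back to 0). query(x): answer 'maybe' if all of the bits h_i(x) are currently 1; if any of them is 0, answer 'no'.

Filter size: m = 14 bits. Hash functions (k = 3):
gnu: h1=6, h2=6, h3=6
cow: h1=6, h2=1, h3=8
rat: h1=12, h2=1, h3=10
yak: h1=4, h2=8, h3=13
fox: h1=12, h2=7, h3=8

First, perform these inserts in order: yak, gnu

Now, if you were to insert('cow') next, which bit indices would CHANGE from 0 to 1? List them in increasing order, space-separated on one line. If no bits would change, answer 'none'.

Answer: 1

Derivation:
Start: bits=00000000000000
After insert 'yak': sets bits 4 8 13 -> bits=00001000100001
After insert 'gnu': sets bits 6 -> bits=00001010100001
insert 'cow' would touch bits 1 6 8; currently bit1=0, bit6=1, bit8=1
Bits that are 0 among those (would change 0->1): 1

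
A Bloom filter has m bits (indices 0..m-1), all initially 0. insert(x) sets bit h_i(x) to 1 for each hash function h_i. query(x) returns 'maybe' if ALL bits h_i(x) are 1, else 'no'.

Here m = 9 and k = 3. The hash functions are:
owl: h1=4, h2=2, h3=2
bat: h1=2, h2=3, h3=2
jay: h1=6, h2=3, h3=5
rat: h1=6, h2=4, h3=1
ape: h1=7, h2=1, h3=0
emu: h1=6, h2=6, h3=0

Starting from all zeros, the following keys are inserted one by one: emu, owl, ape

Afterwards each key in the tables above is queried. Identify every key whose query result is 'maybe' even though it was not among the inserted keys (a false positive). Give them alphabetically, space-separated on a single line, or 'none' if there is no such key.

Answer: rat

Derivation:
Start: bits=000000000
After insert 'emu': sets bits 0 6 -> bits=100000100
After insert 'owl': sets bits 2 4 -> bits=101010100
After insert 'ape': sets bits 0 1 7 -> bits=111010110
Not inserted: bat jay rat — query each against bits=111010110:
query bat: checks bit2=1, bit3=0 (has a 0) -> no => not a false positive
query jay: checks bit3=0, bit5=0, bit6=1 (has a 0) -> no => not a false positive
query rat: checks bit1=1, bit4=1, bit6=1 (all 1) -> maybe => FALSE POSITIVE
False positives (alphabetical): rat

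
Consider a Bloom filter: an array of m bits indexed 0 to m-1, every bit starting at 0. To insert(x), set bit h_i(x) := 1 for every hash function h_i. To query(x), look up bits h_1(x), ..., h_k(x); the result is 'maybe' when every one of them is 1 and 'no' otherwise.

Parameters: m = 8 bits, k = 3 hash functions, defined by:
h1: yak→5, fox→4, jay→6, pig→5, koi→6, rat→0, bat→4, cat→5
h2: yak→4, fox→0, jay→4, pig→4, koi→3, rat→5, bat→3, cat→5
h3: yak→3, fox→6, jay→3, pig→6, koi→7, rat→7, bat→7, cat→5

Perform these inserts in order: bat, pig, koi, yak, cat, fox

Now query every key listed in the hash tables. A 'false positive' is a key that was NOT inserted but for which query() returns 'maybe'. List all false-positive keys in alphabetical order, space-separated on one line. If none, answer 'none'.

Answer: jay rat

Derivation:
Start: bits=00000000
After insert 'bat': sets bits 3 4 7 -> bits=00011001
After insert 'pig': sets bits 4 5 6 -> bits=00011111
After insert 'koi': sets bits 3 6 7 -> bits=00011111
After insert 'yak': sets bits 3 4 5 -> bits=00011111
After insert 'cat': sets bits 5 -> bits=00011111
After insert 'fox': sets bits 0 4 6 -> bits=10011111
Not inserted: jay rat — query each against bits=10011111:
query jay: checks bit3=1, bit4=1, bit6=1 (all 1) -> maybe => FALSE POSITIVE
query rat: checks bit0=1, bit5=1, bit7=1 (all 1) -> maybe => FALSE POSITIVE
False positives (alphabetical): jay rat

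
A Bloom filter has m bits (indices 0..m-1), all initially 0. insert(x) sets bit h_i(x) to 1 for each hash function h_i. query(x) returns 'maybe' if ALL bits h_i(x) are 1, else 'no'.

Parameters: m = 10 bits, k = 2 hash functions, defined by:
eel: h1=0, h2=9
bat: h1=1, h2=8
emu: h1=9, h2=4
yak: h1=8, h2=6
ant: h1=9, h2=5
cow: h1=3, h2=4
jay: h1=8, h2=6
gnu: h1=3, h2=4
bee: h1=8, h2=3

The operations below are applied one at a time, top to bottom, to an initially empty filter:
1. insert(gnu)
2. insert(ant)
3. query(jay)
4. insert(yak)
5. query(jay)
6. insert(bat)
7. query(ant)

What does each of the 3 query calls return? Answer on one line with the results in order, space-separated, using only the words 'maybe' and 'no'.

Answer: no maybe maybe

Derivation:
Start: bits=0000000000
Op 1: insert gnu -> sets bits 3 4 -> bits=0001100000
Op 2: insert ant -> sets bits 5 9 -> bits=0001110001
Op 3: query jay -> checks bit6=0, bit8=0 (has a 0) -> no
Op 4: insert yak -> sets bits 6 8 -> bits=0001111011
Op 5: query jay -> checks bit6=1, bit8=1 (all 1) -> maybe
Op 6: insert bat -> sets bits 1 8 -> bits=0101111011
Op 7: query ant -> checks bit5=1, bit9=1 (all 1) -> maybe
Query results in order: no maybe maybe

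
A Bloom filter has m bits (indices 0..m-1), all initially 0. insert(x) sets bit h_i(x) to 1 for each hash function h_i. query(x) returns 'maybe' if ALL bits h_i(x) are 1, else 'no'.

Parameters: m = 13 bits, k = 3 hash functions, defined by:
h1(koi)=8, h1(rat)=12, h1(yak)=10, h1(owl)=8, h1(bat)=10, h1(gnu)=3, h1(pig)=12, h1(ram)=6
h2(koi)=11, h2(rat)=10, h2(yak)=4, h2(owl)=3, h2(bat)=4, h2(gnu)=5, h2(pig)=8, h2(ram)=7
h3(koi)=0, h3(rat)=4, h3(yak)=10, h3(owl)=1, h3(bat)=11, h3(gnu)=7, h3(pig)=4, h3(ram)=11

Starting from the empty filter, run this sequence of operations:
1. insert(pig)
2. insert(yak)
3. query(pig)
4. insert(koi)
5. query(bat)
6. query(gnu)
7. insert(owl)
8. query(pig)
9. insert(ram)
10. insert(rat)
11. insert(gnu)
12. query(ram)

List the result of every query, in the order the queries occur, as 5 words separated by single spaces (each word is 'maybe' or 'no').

Answer: maybe maybe no maybe maybe

Derivation:
Start: bits=0000000000000
Op 1: insert pig -> sets bits 4 8 12 -> bits=0000100010001
Op 2: insert yak -> sets bits 4 10 -> bits=0000100010101
Op 3: query pig -> checks bit4=1, bit8=1, bit12=1 (all 1) -> maybe
Op 4: insert koi -> sets bits 0 8 11 -> bits=1000100010111
Op 5: query bat -> checks bit4=1, bit10=1, bit11=1 (all 1) -> maybe
Op 6: query gnu -> checks bit3=0, bit5=0, bit7=0 (has a 0) -> no
Op 7: insert owl -> sets bits 1 3 8 -> bits=1101100010111
Op 8: query pig -> checks bit4=1, bit8=1, bit12=1 (all 1) -> maybe
Op 9: insert ram -> sets bits 6 7 11 -> bits=1101101110111
Op 10: insert rat -> sets bits 4 10 12 -> bits=1101101110111
Op 11: insert gnu -> sets bits 3 5 7 -> bits=1101111110111
Op 12: query ram -> checks bit6=1, bit7=1, bit11=1 (all 1) -> maybe
Query results in order: maybe maybe no maybe maybe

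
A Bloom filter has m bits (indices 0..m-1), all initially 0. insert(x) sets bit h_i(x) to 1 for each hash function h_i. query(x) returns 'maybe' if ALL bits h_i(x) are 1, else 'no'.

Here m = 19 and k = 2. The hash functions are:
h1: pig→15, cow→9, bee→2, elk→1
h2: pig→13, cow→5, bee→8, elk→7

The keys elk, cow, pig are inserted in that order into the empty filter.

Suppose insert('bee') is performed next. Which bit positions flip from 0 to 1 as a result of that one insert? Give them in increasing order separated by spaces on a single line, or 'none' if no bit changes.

Answer: 2 8

Derivation:
Start: bits=0000000000000000000
After insert 'elk': sets bits 1 7 -> bits=0100000100000000000
After insert 'cow': sets bits 5 9 -> bits=0100010101000000000
After insert 'pig': sets bits 13 15 -> bits=0100010101000101000
insert 'bee' would touch bits 2 8; currently bit2=0, bit8=0
Bits that are 0 among those (would change 0->1): 2 8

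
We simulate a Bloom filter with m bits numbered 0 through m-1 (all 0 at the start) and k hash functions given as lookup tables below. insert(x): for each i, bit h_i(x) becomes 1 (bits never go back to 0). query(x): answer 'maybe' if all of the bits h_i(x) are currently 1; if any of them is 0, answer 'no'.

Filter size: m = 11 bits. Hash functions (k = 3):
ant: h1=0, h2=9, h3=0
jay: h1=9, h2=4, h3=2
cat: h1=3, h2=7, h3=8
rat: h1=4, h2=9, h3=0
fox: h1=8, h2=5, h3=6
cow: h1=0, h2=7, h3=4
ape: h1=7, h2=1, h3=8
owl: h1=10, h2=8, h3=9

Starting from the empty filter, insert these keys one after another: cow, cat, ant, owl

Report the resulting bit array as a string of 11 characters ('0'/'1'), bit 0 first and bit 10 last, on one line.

Start: bits=00000000000
After insert 'cow': sets bits 0 4 7 -> bits=10001001000
After insert 'cat': sets bits 3 7 8 -> bits=10011001100
After insert 'ant': sets bits 0 9 -> bits=10011001110
After insert 'owl': sets bits 8 9 10 -> bits=10011001111

Answer: 10011001111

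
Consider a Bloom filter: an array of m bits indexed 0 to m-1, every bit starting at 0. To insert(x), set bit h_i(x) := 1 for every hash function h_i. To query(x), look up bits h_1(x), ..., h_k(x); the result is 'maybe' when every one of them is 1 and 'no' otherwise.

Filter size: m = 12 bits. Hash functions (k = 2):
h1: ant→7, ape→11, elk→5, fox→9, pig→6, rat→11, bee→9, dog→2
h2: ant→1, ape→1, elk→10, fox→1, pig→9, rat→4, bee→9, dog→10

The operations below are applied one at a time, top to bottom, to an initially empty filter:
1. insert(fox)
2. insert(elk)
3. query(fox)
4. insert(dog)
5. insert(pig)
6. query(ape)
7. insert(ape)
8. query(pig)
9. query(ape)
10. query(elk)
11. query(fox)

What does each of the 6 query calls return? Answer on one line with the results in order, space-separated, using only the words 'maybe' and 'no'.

Answer: maybe no maybe maybe maybe maybe

Derivation:
Start: bits=000000000000
Op 1: insert fox -> sets bits 1 9 -> bits=010000000100
Op 2: insert elk -> sets bits 5 10 -> bits=010001000110
Op 3: query fox -> checks bit1=1, bit9=1 (all 1) -> maybe
Op 4: insert dog -> sets bits 2 10 -> bits=011001000110
Op 5: insert pig -> sets bits 6 9 -> bits=011001100110
Op 6: query ape -> checks bit1=1, bit11=0 (has a 0) -> no
Op 7: insert ape -> sets bits 1 11 -> bits=011001100111
Op 8: query pig -> checks bit6=1, bit9=1 (all 1) -> maybe
Op 9: query ape -> checks bit1=1, bit11=1 (all 1) -> maybe
Op 10: query elk -> checks bit5=1, bit10=1 (all 1) -> maybe
Op 11: query fox -> checks bit1=1, bit9=1 (all 1) -> maybe
Query results in order: maybe no maybe maybe maybe maybe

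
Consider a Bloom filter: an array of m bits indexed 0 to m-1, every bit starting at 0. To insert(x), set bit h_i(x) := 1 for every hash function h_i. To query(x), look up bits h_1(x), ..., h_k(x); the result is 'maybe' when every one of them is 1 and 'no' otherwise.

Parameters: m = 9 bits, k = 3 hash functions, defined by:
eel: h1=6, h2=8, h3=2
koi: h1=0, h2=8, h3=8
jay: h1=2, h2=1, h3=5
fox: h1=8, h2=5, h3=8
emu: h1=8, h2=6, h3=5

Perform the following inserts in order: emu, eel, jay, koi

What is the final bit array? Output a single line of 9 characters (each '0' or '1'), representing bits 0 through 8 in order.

Answer: 111001101

Derivation:
Start: bits=000000000
After insert 'emu': sets bits 5 6 8 -> bits=000001101
After insert 'eel': sets bits 2 6 8 -> bits=001001101
After insert 'jay': sets bits 1 2 5 -> bits=011001101
After insert 'koi': sets bits 0 8 -> bits=111001101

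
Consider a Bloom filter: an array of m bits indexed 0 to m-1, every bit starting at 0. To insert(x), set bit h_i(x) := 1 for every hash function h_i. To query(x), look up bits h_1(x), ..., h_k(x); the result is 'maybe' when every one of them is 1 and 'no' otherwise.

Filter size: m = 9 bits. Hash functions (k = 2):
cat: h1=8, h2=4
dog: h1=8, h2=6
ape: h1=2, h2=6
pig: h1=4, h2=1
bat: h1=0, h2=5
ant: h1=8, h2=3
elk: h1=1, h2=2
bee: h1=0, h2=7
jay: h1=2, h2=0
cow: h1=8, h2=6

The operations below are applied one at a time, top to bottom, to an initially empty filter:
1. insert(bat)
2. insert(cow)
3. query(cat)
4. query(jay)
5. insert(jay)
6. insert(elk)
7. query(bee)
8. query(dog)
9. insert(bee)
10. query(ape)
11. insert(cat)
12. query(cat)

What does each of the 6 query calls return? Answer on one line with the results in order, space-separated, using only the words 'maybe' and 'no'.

Start: bits=000000000
Op 1: insert bat -> sets bits 0 5 -> bits=100001000
Op 2: insert cow -> sets bits 6 8 -> bits=100001101
Op 3: query cat -> checks bit4=0, bit8=1 (has a 0) -> no
Op 4: query jay -> checks bit0=1, bit2=0 (has a 0) -> no
Op 5: insert jay -> sets bits 0 2 -> bits=101001101
Op 6: insert elk -> sets bits 1 2 -> bits=111001101
Op 7: query bee -> checks bit0=1, bit7=0 (has a 0) -> no
Op 8: query dog -> checks bit6=1, bit8=1 (all 1) -> maybe
Op 9: insert bee -> sets bits 0 7 -> bits=111001111
Op 10: query ape -> checks bit2=1, bit6=1 (all 1) -> maybe
Op 11: insert cat -> sets bits 4 8 -> bits=111011111
Op 12: query cat -> checks bit4=1, bit8=1 (all 1) -> maybe
Query results in order: no no no maybe maybe maybe

Answer: no no no maybe maybe maybe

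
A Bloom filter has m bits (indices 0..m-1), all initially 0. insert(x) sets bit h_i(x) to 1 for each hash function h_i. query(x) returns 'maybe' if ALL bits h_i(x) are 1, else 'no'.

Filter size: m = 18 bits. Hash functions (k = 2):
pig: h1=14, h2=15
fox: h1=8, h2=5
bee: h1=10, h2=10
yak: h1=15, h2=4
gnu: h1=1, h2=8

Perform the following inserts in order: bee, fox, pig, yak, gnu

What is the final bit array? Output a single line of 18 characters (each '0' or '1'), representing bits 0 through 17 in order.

Start: bits=000000000000000000
After insert 'bee': sets bits 10 -> bits=000000000010000000
After insert 'fox': sets bits 5 8 -> bits=000001001010000000
After insert 'pig': sets bits 14 15 -> bits=000001001010001100
After insert 'yak': sets bits 4 15 -> bits=000011001010001100
After insert 'gnu': sets bits 1 8 -> bits=010011001010001100

Answer: 010011001010001100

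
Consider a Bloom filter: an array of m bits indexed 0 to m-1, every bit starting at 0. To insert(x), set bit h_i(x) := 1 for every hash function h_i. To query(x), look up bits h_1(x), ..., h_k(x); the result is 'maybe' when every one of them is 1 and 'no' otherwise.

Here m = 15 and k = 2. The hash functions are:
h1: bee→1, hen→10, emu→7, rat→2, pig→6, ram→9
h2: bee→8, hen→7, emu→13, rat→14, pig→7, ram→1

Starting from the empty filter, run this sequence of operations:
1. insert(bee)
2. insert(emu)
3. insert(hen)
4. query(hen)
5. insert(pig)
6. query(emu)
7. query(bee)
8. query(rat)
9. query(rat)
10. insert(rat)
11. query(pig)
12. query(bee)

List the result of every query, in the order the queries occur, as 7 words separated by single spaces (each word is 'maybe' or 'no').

Start: bits=000000000000000
Op 1: insert bee -> sets bits 1 8 -> bits=010000001000000
Op 2: insert emu -> sets bits 7 13 -> bits=010000011000010
Op 3: insert hen -> sets bits 7 10 -> bits=010000011010010
Op 4: query hen -> checks bit7=1, bit10=1 (all 1) -> maybe
Op 5: insert pig -> sets bits 6 7 -> bits=010000111010010
Op 6: query emu -> checks bit7=1, bit13=1 (all 1) -> maybe
Op 7: query bee -> checks bit1=1, bit8=1 (all 1) -> maybe
Op 8: query rat -> checks bit2=0, bit14=0 (has a 0) -> no
Op 9: query rat -> checks bit2=0, bit14=0 (has a 0) -> no
Op 10: insert rat -> sets bits 2 14 -> bits=011000111010011
Op 11: query pig -> checks bit6=1, bit7=1 (all 1) -> maybe
Op 12: query bee -> checks bit1=1, bit8=1 (all 1) -> maybe
Query results in order: maybe maybe maybe no no maybe maybe

Answer: maybe maybe maybe no no maybe maybe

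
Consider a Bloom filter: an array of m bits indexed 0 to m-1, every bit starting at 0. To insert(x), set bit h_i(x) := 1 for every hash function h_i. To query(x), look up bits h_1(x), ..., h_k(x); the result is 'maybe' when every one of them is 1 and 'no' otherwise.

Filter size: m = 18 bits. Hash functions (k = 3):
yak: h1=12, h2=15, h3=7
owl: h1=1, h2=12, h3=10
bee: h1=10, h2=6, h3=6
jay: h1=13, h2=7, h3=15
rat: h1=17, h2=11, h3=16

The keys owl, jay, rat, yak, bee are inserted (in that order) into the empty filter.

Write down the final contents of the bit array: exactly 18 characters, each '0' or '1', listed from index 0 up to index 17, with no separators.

Answer: 010000110011110111

Derivation:
Start: bits=000000000000000000
After insert 'owl': sets bits 1 10 12 -> bits=010000000010100000
After insert 'jay': sets bits 7 13 15 -> bits=010000010010110100
After insert 'rat': sets bits 11 16 17 -> bits=010000010011110111
After insert 'yak': sets bits 7 12 15 -> bits=010000010011110111
After insert 'bee': sets bits 6 10 -> bits=010000110011110111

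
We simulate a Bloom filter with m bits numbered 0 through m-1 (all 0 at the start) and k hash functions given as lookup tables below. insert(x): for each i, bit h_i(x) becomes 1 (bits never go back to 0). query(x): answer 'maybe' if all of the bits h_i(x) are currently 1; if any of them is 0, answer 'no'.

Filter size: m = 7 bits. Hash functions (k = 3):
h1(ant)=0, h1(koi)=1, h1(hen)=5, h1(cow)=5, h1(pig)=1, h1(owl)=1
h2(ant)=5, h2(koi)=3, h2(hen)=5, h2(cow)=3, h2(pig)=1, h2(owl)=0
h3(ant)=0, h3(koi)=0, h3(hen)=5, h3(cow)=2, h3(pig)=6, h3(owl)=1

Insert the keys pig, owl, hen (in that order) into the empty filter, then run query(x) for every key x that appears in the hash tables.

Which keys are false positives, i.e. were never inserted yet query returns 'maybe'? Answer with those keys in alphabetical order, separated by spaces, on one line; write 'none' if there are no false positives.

Start: bits=0000000
After insert 'pig': sets bits 1 6 -> bits=0100001
After insert 'owl': sets bits 0 1 -> bits=1100001
After insert 'hen': sets bits 5 -> bits=1100011
Not inserted: ant cow koi — query each against bits=1100011:
query ant: checks bit0=1, bit5=1 (all 1) -> maybe => FALSE POSITIVE
query cow: checks bit2=0, bit3=0, bit5=1 (has a 0) -> no => not a false positive
query koi: checks bit0=1, bit1=1, bit3=0 (has a 0) -> no => not a false positive
False positives (alphabetical): ant

Answer: ant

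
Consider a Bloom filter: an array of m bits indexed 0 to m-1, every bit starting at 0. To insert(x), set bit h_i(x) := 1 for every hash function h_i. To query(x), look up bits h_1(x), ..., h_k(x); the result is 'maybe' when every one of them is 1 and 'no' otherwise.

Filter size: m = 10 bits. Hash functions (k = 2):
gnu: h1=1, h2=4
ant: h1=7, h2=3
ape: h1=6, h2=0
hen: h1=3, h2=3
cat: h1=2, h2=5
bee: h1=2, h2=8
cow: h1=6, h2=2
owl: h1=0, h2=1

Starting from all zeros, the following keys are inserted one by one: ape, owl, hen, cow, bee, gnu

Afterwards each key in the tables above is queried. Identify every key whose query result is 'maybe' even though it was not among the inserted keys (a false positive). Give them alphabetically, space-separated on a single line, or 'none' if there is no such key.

Answer: none

Derivation:
Start: bits=0000000000
After insert 'ape': sets bits 0 6 -> bits=1000001000
After insert 'owl': sets bits 0 1 -> bits=1100001000
After insert 'hen': sets bits 3 -> bits=1101001000
After insert 'cow': sets bits 2 6 -> bits=1111001000
After insert 'bee': sets bits 2 8 -> bits=1111001010
After insert 'gnu': sets bits 1 4 -> bits=1111101010
Not inserted: ant cat — query each against bits=1111101010:
query ant: checks bit3=1, bit7=0 (has a 0) -> no => not a false positive
query cat: checks bit2=1, bit5=0 (has a 0) -> no => not a false positive
False positives (alphabetical): none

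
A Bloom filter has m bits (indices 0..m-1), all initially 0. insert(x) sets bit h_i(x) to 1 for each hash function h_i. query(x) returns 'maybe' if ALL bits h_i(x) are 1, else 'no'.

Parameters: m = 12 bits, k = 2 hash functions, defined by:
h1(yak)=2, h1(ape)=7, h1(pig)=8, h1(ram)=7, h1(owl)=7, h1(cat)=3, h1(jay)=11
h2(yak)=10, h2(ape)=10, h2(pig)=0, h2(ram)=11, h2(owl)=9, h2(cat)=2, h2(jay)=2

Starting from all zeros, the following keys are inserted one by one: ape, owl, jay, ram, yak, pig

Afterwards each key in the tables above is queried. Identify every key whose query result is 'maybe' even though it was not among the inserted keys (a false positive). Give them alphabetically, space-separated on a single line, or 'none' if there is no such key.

Answer: none

Derivation:
Start: bits=000000000000
After insert 'ape': sets bits 7 10 -> bits=000000010010
After insert 'owl': sets bits 7 9 -> bits=000000010110
After insert 'jay': sets bits 2 11 -> bits=001000010111
After insert 'ram': sets bits 7 11 -> bits=001000010111
After insert 'yak': sets bits 2 10 -> bits=001000010111
After insert 'pig': sets bits 0 8 -> bits=101000011111
Not inserted: cat — query each against bits=101000011111:
query cat: checks bit2=1, bit3=0 (has a 0) -> no => not a false positive
False positives (alphabetical): none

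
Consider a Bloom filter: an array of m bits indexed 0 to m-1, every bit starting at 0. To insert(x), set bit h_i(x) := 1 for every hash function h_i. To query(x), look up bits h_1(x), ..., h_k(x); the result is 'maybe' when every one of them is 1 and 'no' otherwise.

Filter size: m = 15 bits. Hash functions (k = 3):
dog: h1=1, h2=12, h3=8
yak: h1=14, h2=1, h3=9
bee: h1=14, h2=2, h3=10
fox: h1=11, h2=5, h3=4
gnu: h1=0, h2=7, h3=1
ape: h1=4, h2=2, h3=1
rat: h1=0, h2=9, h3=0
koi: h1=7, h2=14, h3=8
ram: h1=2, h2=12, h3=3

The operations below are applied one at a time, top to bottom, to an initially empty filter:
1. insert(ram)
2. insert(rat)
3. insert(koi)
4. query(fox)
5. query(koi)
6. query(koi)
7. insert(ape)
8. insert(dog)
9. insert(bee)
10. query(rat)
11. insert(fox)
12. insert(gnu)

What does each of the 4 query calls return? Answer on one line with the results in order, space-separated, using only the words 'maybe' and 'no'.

Start: bits=000000000000000
Op 1: insert ram -> sets bits 2 3 12 -> bits=001100000000100
Op 2: insert rat -> sets bits 0 9 -> bits=101100000100100
Op 3: insert koi -> sets bits 7 8 14 -> bits=101100011100101
Op 4: query fox -> checks bit4=0, bit5=0, bit11=0 (has a 0) -> no
Op 5: query koi -> checks bit7=1, bit8=1, bit14=1 (all 1) -> maybe
Op 6: query koi -> checks bit7=1, bit8=1, bit14=1 (all 1) -> maybe
Op 7: insert ape -> sets bits 1 2 4 -> bits=111110011100101
Op 8: insert dog -> sets bits 1 8 12 -> bits=111110011100101
Op 9: insert bee -> sets bits 2 10 14 -> bits=111110011110101
Op 10: query rat -> checks bit0=1, bit9=1 (all 1) -> maybe
Op 11: insert fox -> sets bits 4 5 11 -> bits=111111011111101
Op 12: insert gnu -> sets bits 0 1 7 -> bits=111111011111101
Query results in order: no maybe maybe maybe

Answer: no maybe maybe maybe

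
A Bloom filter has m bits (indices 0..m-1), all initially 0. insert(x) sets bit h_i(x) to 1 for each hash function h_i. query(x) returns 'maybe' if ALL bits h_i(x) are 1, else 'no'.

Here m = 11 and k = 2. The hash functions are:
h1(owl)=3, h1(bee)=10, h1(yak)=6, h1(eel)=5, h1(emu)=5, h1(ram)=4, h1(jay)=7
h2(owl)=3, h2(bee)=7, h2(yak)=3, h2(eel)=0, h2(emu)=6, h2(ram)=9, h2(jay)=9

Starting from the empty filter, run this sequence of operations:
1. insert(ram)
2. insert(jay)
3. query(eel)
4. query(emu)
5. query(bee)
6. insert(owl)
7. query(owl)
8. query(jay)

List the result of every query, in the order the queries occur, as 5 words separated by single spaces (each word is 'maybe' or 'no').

Start: bits=00000000000
Op 1: insert ram -> sets bits 4 9 -> bits=00001000010
Op 2: insert jay -> sets bits 7 9 -> bits=00001001010
Op 3: query eel -> checks bit0=0, bit5=0 (has a 0) -> no
Op 4: query emu -> checks bit5=0, bit6=0 (has a 0) -> no
Op 5: query bee -> checks bit7=1, bit10=0 (has a 0) -> no
Op 6: insert owl -> sets bits 3 -> bits=00011001010
Op 7: query owl -> checks bit3=1 (all 1) -> maybe
Op 8: query jay -> checks bit7=1, bit9=1 (all 1) -> maybe
Query results in order: no no no maybe maybe

Answer: no no no maybe maybe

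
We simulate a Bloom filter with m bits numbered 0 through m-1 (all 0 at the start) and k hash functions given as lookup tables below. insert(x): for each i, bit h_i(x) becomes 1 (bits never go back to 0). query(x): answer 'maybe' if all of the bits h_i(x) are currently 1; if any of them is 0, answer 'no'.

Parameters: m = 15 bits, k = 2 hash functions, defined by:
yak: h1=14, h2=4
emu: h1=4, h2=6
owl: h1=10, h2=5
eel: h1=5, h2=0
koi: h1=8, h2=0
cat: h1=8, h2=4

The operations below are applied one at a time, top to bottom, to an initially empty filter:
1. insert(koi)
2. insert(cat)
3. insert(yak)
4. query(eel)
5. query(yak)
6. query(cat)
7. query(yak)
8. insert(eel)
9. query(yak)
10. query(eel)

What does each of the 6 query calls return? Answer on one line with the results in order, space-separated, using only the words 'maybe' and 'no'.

Answer: no maybe maybe maybe maybe maybe

Derivation:
Start: bits=000000000000000
Op 1: insert koi -> sets bits 0 8 -> bits=100000001000000
Op 2: insert cat -> sets bits 4 8 -> bits=100010001000000
Op 3: insert yak -> sets bits 4 14 -> bits=100010001000001
Op 4: query eel -> checks bit0=1, bit5=0 (has a 0) -> no
Op 5: query yak -> checks bit4=1, bit14=1 (all 1) -> maybe
Op 6: query cat -> checks bit4=1, bit8=1 (all 1) -> maybe
Op 7: query yak -> checks bit4=1, bit14=1 (all 1) -> maybe
Op 8: insert eel -> sets bits 0 5 -> bits=100011001000001
Op 9: query yak -> checks bit4=1, bit14=1 (all 1) -> maybe
Op 10: query eel -> checks bit0=1, bit5=1 (all 1) -> maybe
Query results in order: no maybe maybe maybe maybe maybe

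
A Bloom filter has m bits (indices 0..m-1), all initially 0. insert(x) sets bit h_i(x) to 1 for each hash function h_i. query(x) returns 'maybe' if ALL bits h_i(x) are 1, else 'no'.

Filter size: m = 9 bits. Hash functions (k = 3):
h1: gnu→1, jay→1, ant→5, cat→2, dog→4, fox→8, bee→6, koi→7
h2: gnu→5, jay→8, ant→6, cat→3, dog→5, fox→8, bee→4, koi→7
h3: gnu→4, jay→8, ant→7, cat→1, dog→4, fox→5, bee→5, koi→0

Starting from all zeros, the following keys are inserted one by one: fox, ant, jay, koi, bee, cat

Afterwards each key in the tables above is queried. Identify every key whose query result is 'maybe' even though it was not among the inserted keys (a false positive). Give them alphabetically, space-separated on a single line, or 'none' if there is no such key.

Start: bits=000000000
After insert 'fox': sets bits 5 8 -> bits=000001001
After insert 'ant': sets bits 5 6 7 -> bits=000001111
After insert 'jay': sets bits 1 8 -> bits=010001111
After insert 'koi': sets bits 0 7 -> bits=110001111
After insert 'bee': sets bits 4 5 6 -> bits=110011111
After insert 'cat': sets bits 1 2 3 -> bits=111111111
Not inserted: dog gnu — query each against bits=111111111:
query dog: checks bit4=1, bit5=1 (all 1) -> maybe => FALSE POSITIVE
query gnu: checks bit1=1, bit4=1, bit5=1 (all 1) -> maybe => FALSE POSITIVE
False positives (alphabetical): dog gnu

Answer: dog gnu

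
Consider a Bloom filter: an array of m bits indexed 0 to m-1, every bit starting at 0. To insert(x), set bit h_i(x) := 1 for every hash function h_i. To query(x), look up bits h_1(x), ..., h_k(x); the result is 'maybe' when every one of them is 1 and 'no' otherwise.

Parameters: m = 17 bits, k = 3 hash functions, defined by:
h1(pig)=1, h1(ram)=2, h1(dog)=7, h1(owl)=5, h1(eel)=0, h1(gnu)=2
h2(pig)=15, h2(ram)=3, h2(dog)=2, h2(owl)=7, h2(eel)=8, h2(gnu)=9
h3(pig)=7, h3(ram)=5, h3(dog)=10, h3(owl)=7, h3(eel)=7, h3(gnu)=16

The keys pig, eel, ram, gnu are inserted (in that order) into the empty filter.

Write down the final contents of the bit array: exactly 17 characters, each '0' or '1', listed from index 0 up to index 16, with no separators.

Start: bits=00000000000000000
After insert 'pig': sets bits 1 7 15 -> bits=01000001000000010
After insert 'eel': sets bits 0 7 8 -> bits=11000001100000010
After insert 'ram': sets bits 2 3 5 -> bits=11110101100000010
After insert 'gnu': sets bits 2 9 16 -> bits=11110101110000011

Answer: 11110101110000011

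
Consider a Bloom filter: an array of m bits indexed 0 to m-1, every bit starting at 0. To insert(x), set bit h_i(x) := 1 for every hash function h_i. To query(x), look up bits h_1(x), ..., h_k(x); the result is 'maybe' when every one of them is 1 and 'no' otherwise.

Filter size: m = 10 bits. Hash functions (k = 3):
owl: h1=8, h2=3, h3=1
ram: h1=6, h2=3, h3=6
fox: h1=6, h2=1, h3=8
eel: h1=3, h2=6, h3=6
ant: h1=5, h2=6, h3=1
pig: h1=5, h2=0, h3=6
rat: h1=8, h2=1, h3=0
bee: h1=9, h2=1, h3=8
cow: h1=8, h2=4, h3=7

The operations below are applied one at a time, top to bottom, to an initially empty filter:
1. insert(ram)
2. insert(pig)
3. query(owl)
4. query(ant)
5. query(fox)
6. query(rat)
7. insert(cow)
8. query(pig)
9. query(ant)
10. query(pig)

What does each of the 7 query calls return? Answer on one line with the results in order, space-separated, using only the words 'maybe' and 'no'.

Answer: no no no no maybe no maybe

Derivation:
Start: bits=0000000000
Op 1: insert ram -> sets bits 3 6 -> bits=0001001000
Op 2: insert pig -> sets bits 0 5 6 -> bits=1001011000
Op 3: query owl -> checks bit1=0, bit3=1, bit8=0 (has a 0) -> no
Op 4: query ant -> checks bit1=0, bit5=1, bit6=1 (has a 0) -> no
Op 5: query fox -> checks bit1=0, bit6=1, bit8=0 (has a 0) -> no
Op 6: query rat -> checks bit0=1, bit1=0, bit8=0 (has a 0) -> no
Op 7: insert cow -> sets bits 4 7 8 -> bits=1001111110
Op 8: query pig -> checks bit0=1, bit5=1, bit6=1 (all 1) -> maybe
Op 9: query ant -> checks bit1=0, bit5=1, bit6=1 (has a 0) -> no
Op 10: query pig -> checks bit0=1, bit5=1, bit6=1 (all 1) -> maybe
Query results in order: no no no no maybe no maybe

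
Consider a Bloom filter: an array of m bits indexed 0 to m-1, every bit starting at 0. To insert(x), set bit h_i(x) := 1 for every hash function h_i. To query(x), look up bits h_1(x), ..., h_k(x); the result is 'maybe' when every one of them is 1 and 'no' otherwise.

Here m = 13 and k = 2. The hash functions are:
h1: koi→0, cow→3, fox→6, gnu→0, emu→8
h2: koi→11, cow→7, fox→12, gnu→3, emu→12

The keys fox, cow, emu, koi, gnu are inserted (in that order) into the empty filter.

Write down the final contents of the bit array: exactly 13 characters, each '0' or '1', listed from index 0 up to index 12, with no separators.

Answer: 1001001110011

Derivation:
Start: bits=0000000000000
After insert 'fox': sets bits 6 12 -> bits=0000001000001
After insert 'cow': sets bits 3 7 -> bits=0001001100001
After insert 'emu': sets bits 8 12 -> bits=0001001110001
After insert 'koi': sets bits 0 11 -> bits=1001001110011
After insert 'gnu': sets bits 0 3 -> bits=1001001110011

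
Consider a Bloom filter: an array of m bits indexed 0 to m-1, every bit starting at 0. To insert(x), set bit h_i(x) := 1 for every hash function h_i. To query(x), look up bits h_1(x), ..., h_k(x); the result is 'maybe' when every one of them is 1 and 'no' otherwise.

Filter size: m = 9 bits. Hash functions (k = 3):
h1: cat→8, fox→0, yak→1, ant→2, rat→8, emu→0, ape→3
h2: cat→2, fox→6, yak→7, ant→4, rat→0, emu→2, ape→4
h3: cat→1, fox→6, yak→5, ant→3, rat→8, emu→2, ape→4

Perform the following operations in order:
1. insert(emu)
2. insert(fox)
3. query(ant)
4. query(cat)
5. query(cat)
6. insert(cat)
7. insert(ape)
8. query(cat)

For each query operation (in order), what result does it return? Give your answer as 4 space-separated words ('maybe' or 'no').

Start: bits=000000000
Op 1: insert emu -> sets bits 0 2 -> bits=101000000
Op 2: insert fox -> sets bits 0 6 -> bits=101000100
Op 3: query ant -> checks bit2=1, bit3=0, bit4=0 (has a 0) -> no
Op 4: query cat -> checks bit1=0, bit2=1, bit8=0 (has a 0) -> no
Op 5: query cat -> checks bit1=0, bit2=1, bit8=0 (has a 0) -> no
Op 6: insert cat -> sets bits 1 2 8 -> bits=111000101
Op 7: insert ape -> sets bits 3 4 -> bits=111110101
Op 8: query cat -> checks bit1=1, bit2=1, bit8=1 (all 1) -> maybe
Query results in order: no no no maybe

Answer: no no no maybe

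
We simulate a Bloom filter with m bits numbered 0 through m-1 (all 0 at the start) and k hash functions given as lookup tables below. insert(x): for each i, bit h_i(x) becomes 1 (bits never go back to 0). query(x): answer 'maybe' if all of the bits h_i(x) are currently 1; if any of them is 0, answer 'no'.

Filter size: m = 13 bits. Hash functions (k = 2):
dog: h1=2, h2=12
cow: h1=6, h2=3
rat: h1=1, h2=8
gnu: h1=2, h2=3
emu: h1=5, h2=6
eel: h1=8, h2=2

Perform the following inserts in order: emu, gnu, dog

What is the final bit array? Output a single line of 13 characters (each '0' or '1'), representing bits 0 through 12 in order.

Answer: 0011011000001

Derivation:
Start: bits=0000000000000
After insert 'emu': sets bits 5 6 -> bits=0000011000000
After insert 'gnu': sets bits 2 3 -> bits=0011011000000
After insert 'dog': sets bits 2 12 -> bits=0011011000001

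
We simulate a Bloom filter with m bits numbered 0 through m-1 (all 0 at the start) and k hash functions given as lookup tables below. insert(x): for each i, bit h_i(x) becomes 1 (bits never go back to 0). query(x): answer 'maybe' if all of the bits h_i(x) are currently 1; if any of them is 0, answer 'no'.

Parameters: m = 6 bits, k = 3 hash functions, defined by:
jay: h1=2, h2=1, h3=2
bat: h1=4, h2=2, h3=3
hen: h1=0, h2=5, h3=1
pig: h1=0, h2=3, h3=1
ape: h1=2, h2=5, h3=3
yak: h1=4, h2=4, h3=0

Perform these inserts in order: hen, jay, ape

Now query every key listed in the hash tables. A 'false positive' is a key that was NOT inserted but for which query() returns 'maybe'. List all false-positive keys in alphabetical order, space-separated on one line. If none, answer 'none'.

Answer: pig

Derivation:
Start: bits=000000
After insert 'hen': sets bits 0 1 5 -> bits=110001
After insert 'jay': sets bits 1 2 -> bits=111001
After insert 'ape': sets bits 2 3 5 -> bits=111101
Not inserted: bat pig yak — query each against bits=111101:
query bat: checks bit2=1, bit3=1, bit4=0 (has a 0) -> no => not a false positive
query pig: checks bit0=1, bit1=1, bit3=1 (all 1) -> maybe => FALSE POSITIVE
query yak: checks bit0=1, bit4=0 (has a 0) -> no => not a false positive
False positives (alphabetical): pig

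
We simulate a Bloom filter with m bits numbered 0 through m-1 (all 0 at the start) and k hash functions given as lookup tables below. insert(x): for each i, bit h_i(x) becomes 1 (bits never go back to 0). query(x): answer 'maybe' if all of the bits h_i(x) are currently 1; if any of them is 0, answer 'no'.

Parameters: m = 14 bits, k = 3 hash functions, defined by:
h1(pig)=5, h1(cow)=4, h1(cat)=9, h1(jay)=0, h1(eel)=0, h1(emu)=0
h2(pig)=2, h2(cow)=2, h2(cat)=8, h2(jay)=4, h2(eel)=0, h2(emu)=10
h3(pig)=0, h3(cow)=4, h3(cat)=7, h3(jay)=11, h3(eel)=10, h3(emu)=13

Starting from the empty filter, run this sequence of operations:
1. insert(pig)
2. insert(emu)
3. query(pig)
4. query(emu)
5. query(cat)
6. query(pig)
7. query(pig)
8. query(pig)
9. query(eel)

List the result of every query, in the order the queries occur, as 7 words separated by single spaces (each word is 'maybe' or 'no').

Answer: maybe maybe no maybe maybe maybe maybe

Derivation:
Start: bits=00000000000000
Op 1: insert pig -> sets bits 0 2 5 -> bits=10100100000000
Op 2: insert emu -> sets bits 0 10 13 -> bits=10100100001001
Op 3: query pig -> checks bit0=1, bit2=1, bit5=1 (all 1) -> maybe
Op 4: query emu -> checks bit0=1, bit10=1, bit13=1 (all 1) -> maybe
Op 5: query cat -> checks bit7=0, bit8=0, bit9=0 (has a 0) -> no
Op 6: query pig -> checks bit0=1, bit2=1, bit5=1 (all 1) -> maybe
Op 7: query pig -> checks bit0=1, bit2=1, bit5=1 (all 1) -> maybe
Op 8: query pig -> checks bit0=1, bit2=1, bit5=1 (all 1) -> maybe
Op 9: query eel -> checks bit0=1, bit10=1 (all 1) -> maybe
Query results in order: maybe maybe no maybe maybe maybe maybe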